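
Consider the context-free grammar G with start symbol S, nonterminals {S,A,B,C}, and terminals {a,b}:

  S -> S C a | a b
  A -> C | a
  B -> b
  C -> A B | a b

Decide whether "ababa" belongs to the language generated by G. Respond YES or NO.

Convert to CNF:
  S -> S X2 | T0 T1
  A -> A B | T0 T1 | a
  B -> b
  C -> A B | T0 T1
  T0 -> a
  T1 -> b
  X2 -> C T0

Fill CYK table bottom-up:
  [0..0]={A,T0}  "a"  orig:{A}
  [1..1]={B,T1}  "b"  orig:{B}
  [2..2]={A,T0}  "a"  orig:{A}
  [3..3]={B,T1}  "b"  orig:{B}
  [4..4]={A,T0}  "a"  orig:{A}
  [0..1]={A,C,S}  "ab"
  [1..2]=∅  "ba"
  [2..3]={A,C,S}  "ab"
  [3..4]=∅  "ba"
  [0..2]={X2}  "aba"  orig:{}
  [1..3]=∅  "bab"
  [2..4]={X2}  "aba"  orig:{}
  [0..3]=∅  "abab"
  [1..4]=∅  "baba"
  [0..4]={S}  "ababa"

S ∈ T[0,4] ⇒ YES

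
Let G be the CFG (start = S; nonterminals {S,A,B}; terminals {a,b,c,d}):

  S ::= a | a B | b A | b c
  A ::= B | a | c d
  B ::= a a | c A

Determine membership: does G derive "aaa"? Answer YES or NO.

Convert to CNF:
  S -> T0 B | T3 A | T3 T1 | a
  A -> T0 T0 | T1 A | T1 T2 | a
  B -> T0 T0 | T1 A
  T0 -> a
  T1 -> c
  T2 -> d
  T3 -> b

Fill CYK table bottom-up:
  cell(0,0) a: {A,S,T0}  orig:{A,S}
  cell(1,1) a: {A,S,T0}  orig:{A,S}
  cell(2,2) a: {A,S,T0}  orig:{A,S}
  cell(0,1) aa: {A,B}
  cell(1,2) aa: {A,B}
  cell(0,2) aaa: {S}

S ∈ T[0,2] ⇒ YES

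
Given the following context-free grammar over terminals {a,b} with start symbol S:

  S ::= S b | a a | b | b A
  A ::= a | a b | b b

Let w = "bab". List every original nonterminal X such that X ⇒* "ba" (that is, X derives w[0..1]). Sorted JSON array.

CNF form of G:
  S -> S T1 | T0 T0 | T1 A | b
  A -> T0 T1 | T1 T1 | a
  T0 -> a
  T1 -> b

CYK fill (cells [i..j] with 0 ≤ i ≤ j ≤ 1 only):
  cell(0,0) b: {S,T1}  orig:{S}
  cell(1,1) a: {A,T0}  orig:{A}
  cell(0,1) ba: {S}

Original NTs in T[0,1] deriving "ba": ["S"]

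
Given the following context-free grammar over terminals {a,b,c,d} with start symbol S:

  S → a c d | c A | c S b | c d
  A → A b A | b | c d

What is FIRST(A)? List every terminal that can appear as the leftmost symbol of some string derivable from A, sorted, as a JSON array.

FIRST iteration:
round 1:
  A via A→b: +{b}
  A via A→c d: +{c}
  S via S→a c d: +{a}
  S via S→c A: +{c}
  FIRST[S]={a,c}  FIRST[A]={b,c}
round 2: — fixpoint
  FIRST[S]={a,c}  FIRST[A]={b,c}

FIRST(A) = ["b", "c"]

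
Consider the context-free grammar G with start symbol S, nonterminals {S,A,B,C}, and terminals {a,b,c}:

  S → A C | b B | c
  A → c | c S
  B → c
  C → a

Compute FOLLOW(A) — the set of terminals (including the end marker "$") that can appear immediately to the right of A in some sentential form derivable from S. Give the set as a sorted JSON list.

Compute FIRST by fixpoint:
pass 1:
  A via A→c: +{c}
  B via B→c: +{c}
  C via C→a: +{a}
  S via S→A C: +{c}
  S via S→b B: +{b}
  FIRST[S]={b,c}  FIRST[A]={c}  FIRST[B]={c}  FIRST[C]={a}
pass 2: done
  FIRST[S]={b,c}  FIRST[A]={c}  FIRST[B]={c}  FIRST[C]={a}

Compute FOLLOW by fixpoint:
seed FOLLOW(S) with $
[1]
  S→A C: FOLLOW(A) ⊇ FIRST(C) = {a}; new: +{a}
  S→A C: FOLLOW(C) ⊇ FOLLOW(S) ⊇ {$}; new: +{$}
  S→b B: FOLLOW(B) ⊇ FOLLOW(S) ⊇ {$}; new: +{$}
  FOLLOW[S]={$}  FOLLOW[A]={a}  FOLLOW[B]={$}  FOLLOW[C]={$}
[2]
  A→c S: FOLLOW(S) ⊇ FOLLOW(A) ⊇ {a}; new: +{a}
  S→A C: FOLLOW(C) ⊇ FOLLOW(S) ⊇ {$,a}; new: +{a}
  S→b B: FOLLOW(B) ⊇ FOLLOW(S) ⊇ {$,a}; new: +{a}
  FOLLOW[S]={$,a}  FOLLOW[A]={a}  FOLLOW[B]={$,a}  FOLLOW[C]={$,a}
[3] (no change)
  FOLLOW[S]={$,a}  FOLLOW[A]={a}  FOLLOW[B]={$,a}  FOLLOW[C]={$,a}

FOLLOW(A) = ["a"]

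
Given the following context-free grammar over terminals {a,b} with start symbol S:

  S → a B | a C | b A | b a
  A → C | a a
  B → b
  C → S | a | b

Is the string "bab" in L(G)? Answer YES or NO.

CNF form of G:
  S -> T0 B | T0 C | T1 A | T1 T0
  A -> T0 B | T0 C | T0 T0 | T1 A | T1 T0 | a | b
  B -> b
  C -> T0 B | T0 C | T1 A | T1 T0 | a | b
  T0 -> a
  T1 -> b

CYK fill:
  T[0,0] 'b' = {A,B,C,T1}  orig:{A,B,C}
  T[1,1] 'a' = {A,C,T0}  orig:{A,C}
  T[2,2] 'b' = {A,B,C,T1}  orig:{A,B,C}
  T[0,1] 'ba' = {A,C,S}
  T[1,2] 'ab' = {A,C,S}
  T[0,2] 'bab' = {A,C,S}

S ∈ T[0,2] ⇒ YES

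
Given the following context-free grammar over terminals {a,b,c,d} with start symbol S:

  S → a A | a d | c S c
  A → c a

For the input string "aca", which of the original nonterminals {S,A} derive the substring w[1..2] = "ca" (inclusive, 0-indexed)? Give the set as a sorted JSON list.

CNF form of G:
  S -> T0 X3 | T1 A | T1 T2
  A -> T0 T1
  T0 -> c
  T1 -> a
  T2 -> d
  X3 -> S T0

CYK table (by increasing span) (cells [i..j] with 1 ≤ i ≤ j ≤ 2 only):
  T[1,1] 'c' = {T0}  orig:{}
  T[2,2] 'a' = {T1}  orig:{}
  T[1,2] 'ca' = {A}

Original NTs in T[1,2] deriving "ca": ["A"]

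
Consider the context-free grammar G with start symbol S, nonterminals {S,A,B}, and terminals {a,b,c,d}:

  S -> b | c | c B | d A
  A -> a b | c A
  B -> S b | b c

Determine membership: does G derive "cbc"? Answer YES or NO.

CNF form of G:
  S -> T2 B | T3 A | b | c
  A -> T0 T1 | T2 A
  B -> S T1 | T1 T2
  T0 -> a
  T1 -> b
  T2 -> c
  T3 -> d

CYK fill:
  [0..0]={S,T2}  "c"  orig:{S}
  [1..1]={S,T1}  "b"  orig:{S}
  [2..2]={S,T2}  "c"  orig:{S}
  [0..1]={B}  "cb"
  [1..2]={B}  "bc"
  [0..2]={S}  "cbc"

S ∈ T[0,2] ⇒ YES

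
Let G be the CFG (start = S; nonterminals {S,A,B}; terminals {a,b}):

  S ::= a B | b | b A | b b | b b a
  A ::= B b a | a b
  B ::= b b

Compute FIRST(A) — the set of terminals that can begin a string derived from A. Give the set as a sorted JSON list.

Compute FIRST by fixpoint:
pass 1:
  A via A→a b: +{a}
  B via B→b b: +{b}
  S via S→a B: +{a}
  S via S→b: +{b}
  FIRST(S)={a,b}  FIRST(A)={a}  FIRST(B)={b}
pass 2:
  A via A→B b a: +{b}
  FIRST(S)={a,b}  FIRST(A)={a,b}  FIRST(B)={b}
pass 3: (no change)
  FIRST(S)={a,b}  FIRST(A)={a,b}  FIRST(B)={b}

FIRST(A) = ["a", "b"]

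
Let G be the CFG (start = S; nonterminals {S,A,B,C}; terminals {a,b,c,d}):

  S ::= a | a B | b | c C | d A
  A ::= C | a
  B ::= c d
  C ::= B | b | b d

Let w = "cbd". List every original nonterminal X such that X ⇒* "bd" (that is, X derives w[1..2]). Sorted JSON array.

CNF form of G:
  S -> T1 A | T2 C | T3 B | a | b
  A -> T0 T1 | T2 T1 | a | b
  B -> T2 T1
  C -> T0 T1 | T2 T1 | b
  T0 -> b
  T1 -> d
  T2 -> c
  T3 -> a

CYK table (by increasing span) (cells [i..j] with 1 ≤ i ≤ j ≤ 2 only):
  cell(1,1) b: {A,C,S,T0}  orig:{A,C,S}
  cell(2,2) d: {T1}  orig:{}
  cell(1,2) bd: {A,C}

Original NTs in T[1,2] deriving "bd": ["A", "C"]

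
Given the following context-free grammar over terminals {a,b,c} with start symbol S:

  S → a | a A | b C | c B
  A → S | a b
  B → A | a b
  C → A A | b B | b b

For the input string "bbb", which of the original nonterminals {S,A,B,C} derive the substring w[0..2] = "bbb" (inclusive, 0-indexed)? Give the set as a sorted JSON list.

Convert to CNF:
  S -> T0 A | T1 C | T2 B | a
  A -> T0 A | T0 T1 | T1 C | T2 B | a
  B -> T0 A | T0 T1 | T1 C | T2 B | a
  C -> A A | T1 B | T1 T1
  T0 -> a
  T1 -> b
  T2 -> c

Fill CYK table bottom-up — only the sub-triangle for w[0..2]:
  cell(0,0) b: {T1}  orig:{}
  cell(1,1) b: {T1}  orig:{}
  cell(2,2) b: {T1}  orig:{}
  cell(0,1) bb: {C}
  cell(1,2) bb: {C}
  cell(0,2) bbb: {A,B,S}

Original NTs in T[0,2] deriving "bbb": ["A", "B", "S"]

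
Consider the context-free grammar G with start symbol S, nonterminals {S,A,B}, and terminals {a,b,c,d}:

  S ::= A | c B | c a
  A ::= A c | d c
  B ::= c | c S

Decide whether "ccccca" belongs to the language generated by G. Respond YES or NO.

CNF form of G:
  S -> A T0 | T0 B | T0 T2 | T1 T0
  A -> A T0 | T1 T0
  B -> T0 S | c
  T0 -> c
  T1 -> d
  T2 -> a

CYK table (by increasing span):
  [0..0]={B,T0}  "c"  orig:{B}
  [1..1]={B,T0}  "c"  orig:{B}
  [2..2]={B,T0}  "c"  orig:{B}
  [3..3]={B,T0}  "c"  orig:{B}
  [4..4]={B,T0}  "c"  orig:{B}
  [5..5]={T2}  "a"  orig:{}
  [0..1]={S}  "cc"
  [1..2]={S}  "cc"
  [2..3]={S}  "cc"
  [3..4]={S}  "cc"
  [4..5]={S}  "ca"
  [0..2]={B}  "ccc"
  [1..3]={B}  "ccc"
  [2..4]={B}  "ccc"
  [3..5]={B}  "cca"
  [0..3]={S}  "cccc"
  [1..4]={S}  "cccc"
  [2..5]={S}  "ccca"
  [0..4]={B}  "ccccc"
  [1..5]={B}  "cccca"
  [0..5]={S}  "ccccca"

S ∈ T[0,5] ⇒ YES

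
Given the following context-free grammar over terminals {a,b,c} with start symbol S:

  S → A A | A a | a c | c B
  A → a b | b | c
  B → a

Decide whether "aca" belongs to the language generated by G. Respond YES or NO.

CNF form of G:
  S -> A A | A T0 | T0 T2 | T2 B
  A -> T0 T1 | b | c
  B -> a
  T0 -> a
  T1 -> b
  T2 -> c

CYK table (by increasing span):
  [0..0]={B,T0}  "a"  orig:{B}
  [1..1]={A,T2}  "c"  orig:{A}
  [2..2]={B,T0}  "a"  orig:{B}
  [0..1]={S}  "ac"
  [1..2]={S}  "ca"
  [0..2]=∅  "aca"

S ∉ T[0,2] ⇒ NO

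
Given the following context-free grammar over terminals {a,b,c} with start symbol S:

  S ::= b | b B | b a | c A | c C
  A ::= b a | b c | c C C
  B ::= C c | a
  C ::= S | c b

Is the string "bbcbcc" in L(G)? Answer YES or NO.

Convert to CNF:
  S -> T0 B | T0 T1 | T2 A | T2 C | b
  A -> T0 T1 | T0 T2 | T2 X3
  B -> C T2 | a
  C -> T0 B | T0 T1 | T2 A | T2 C | T2 T0 | b
  T0 -> b
  T1 -> a
  T2 -> c
  X3 -> C C

Fill CYK table bottom-up:
  cell(0,0) b: {C,S,T0}  orig:{C,S}
  cell(1,1) b: {C,S,T0}  orig:{C,S}
  cell(2,2) c: {T2}  orig:{}
  cell(3,3) b: {C,S,T0}  orig:{C,S}
  cell(4,4) c: {T2}  orig:{}
  cell(5,5) c: {T2}  orig:{}
  cell(0,1) bb: {X3}  orig:{}
  cell(1,2) bc: {A,B}
  cell(2,3) cb: {C,S}
  cell(3,4) bc: {A,B}
  cell(4,5) cc: ∅
  cell(0,2) bbc: {C,S}
  cell(1,3) bcb: {X3}  orig:{}
  cell(2,4) cbc: {B,C,S}
  cell(3,5) bcc: ∅
  cell(0,3) bbcb: {X3}  orig:{}
  cell(1,4) bcbc: {C,S,X3}  orig:{C,S}
  cell(2,5) cbcc: {B}
  cell(0,4) bbcbc: {X3}  orig:{}
  cell(1,5) bcbcc: {B,C,S}
  cell(0,5) bbcbcc: {C,S,X3}  orig:{C,S}

S ∈ T[0,5] ⇒ YES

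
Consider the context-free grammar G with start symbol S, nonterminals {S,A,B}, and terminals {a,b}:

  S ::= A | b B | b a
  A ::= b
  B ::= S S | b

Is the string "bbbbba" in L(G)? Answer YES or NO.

CNF form of G:
  S -> T0 B | T0 T1 | b
  A -> b
  B -> S S | b
  T0 -> b
  T1 -> a

CYK table (by increasing span):
  cell(0,0) b: {A,B,S,T0}  orig:{A,B,S}
  cell(1,1) b: {A,B,S,T0}  orig:{A,B,S}
  cell(2,2) b: {A,B,S,T0}  orig:{A,B,S}
  cell(3,3) b: {A,B,S,T0}  orig:{A,B,S}
  cell(4,4) b: {A,B,S,T0}  orig:{A,B,S}
  cell(5,5) a: {T1}  orig:{}
  cell(0,1) bb: {B,S}
  cell(1,2) bb: {B,S}
  cell(2,3) bb: {B,S}
  cell(3,4) bb: {B,S}
  cell(4,5) ba: {S}
  cell(0,2) bbb: {B,S}
  cell(1,3) bbb: {B,S}
  cell(2,4) bbb: {B,S}
  cell(3,5) bba: {B}
  cell(0,3) bbbb: {B,S}
  cell(1,4) bbbb: {B,S}
  cell(2,5) bbba: {B,S}
  cell(0,4) bbbbb: {B,S}
  cell(1,5) bbbba: {B,S}
  cell(0,5) bbbbba: {B,S}

S ∈ T[0,5] ⇒ YES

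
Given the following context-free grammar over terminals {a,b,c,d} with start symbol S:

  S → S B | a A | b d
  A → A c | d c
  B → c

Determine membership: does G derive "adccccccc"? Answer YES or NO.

CNF form of G:
  S -> S B | T2 A | T3 T1
  A -> A T0 | T1 T0
  B -> c
  T0 -> c
  T1 -> d
  T2 -> a
  T3 -> b

CYK table (by increasing span):
  T[0,0] 'a' = {T2}  orig:{}
  T[1,1] 'd' = {T1}  orig:{}
  T[2,2] 'c' = {B,T0}  orig:{B}
  T[3,3] 'c' = {B,T0}  orig:{B}
  T[4,4] 'c' = {B,T0}  orig:{B}
  T[5,5] 'c' = {B,T0}  orig:{B}
  T[6,6] 'c' = {B,T0}  orig:{B}
  T[7,7] 'c' = {B,T0}  orig:{B}
  T[8,8] 'c' = {B,T0}  orig:{B}
  T[0,1] 'ad' = ∅
  T[1,2] 'dc' = {A}
  T[2,3] 'cc' = ∅
  T[3,4] 'cc' = ∅
  T[4,5] 'cc' = ∅
  T[5,6] 'cc' = ∅
  T[6,7] 'cc' = ∅
  T[7,8] 'cc' = ∅
  T[0,2] 'adc' = {S}
  T[1,3] 'dcc' = {A}
  T[2,4] 'ccc' = ∅
  T[3,5] 'ccc' = ∅
  T[4,6] 'ccc' = ∅
  T[5,7] 'ccc' = ∅
  T[6,8] 'ccc' = ∅
  T[0,3] 'adcc' = {S}
  T[1,4] 'dccc' = {A}
  T[2,5] 'cccc' = ∅
  T[3,6] 'cccc' = ∅
  T[4,7] 'cccc' = ∅
  T[5,8] 'cccc' = ∅
  T[0,4] 'adccc' = {S}
  T[1,5] 'dcccc' = {A}
  T[2,6] 'ccccc' = ∅
  T[3,7] 'ccccc' = ∅
  T[4,8] 'ccccc' = ∅
  T[0,5] 'adcccc' = {S}
  T[1,6] 'dccccc' = {A}
  T[2,7] 'cccccc' = ∅
  T[3,8] 'cccccc' = ∅
  T[0,6] 'adccccc' = {S}
  T[1,7] 'dcccccc' = {A}
  T[2,8] 'ccccccc' = ∅
  T[0,7] 'adcccccc' = {S}
  T[1,8] 'dccccccc' = {A}
  T[0,8] 'adccccccc' = {S}

S ∈ T[0,8] ⇒ YES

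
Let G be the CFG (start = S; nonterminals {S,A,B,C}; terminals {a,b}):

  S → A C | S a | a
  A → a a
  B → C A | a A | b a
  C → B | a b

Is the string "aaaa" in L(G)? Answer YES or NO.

CNF form of G:
  S -> A C | S T0 | a
  A -> T0 T0
  B -> C A | T0 A | T1 T0
  C -> C A | T0 A | T0 T1 | T1 T0
  T0 -> a
  T1 -> b

CYK table (by increasing span):
  cell(0,0) a: {S,T0}  orig:{S}
  cell(1,1) a: {S,T0}  orig:{S}
  cell(2,2) a: {S,T0}  orig:{S}
  cell(3,3) a: {S,T0}  orig:{S}
  cell(0,1) aa: {A,S}
  cell(1,2) aa: {A,S}
  cell(2,3) aa: {A,S}
  cell(0,2) aaa: {B,C,S}
  cell(1,3) aaa: {B,C,S}
  cell(0,3) aaaa: {S}

S ∈ T[0,3] ⇒ YES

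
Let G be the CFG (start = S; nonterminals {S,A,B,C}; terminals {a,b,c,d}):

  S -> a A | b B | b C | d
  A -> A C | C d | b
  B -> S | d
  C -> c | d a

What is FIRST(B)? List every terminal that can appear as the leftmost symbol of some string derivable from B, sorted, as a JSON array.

Compute FIRST by fixpoint:
pass 1:
  A via A→b: +{b}
  B via B→d: +{d}
  C via C→c: +{c}
  C via C→d a: +{d}
  S via S→a A: +{a}
  S via S→b B: +{b}
  S via S→d: +{d}
  S: {a,b,d}  A: {b}  B: {d}  C: {c,d}
pass 2:
  A via A→C d: +{c,d}
  B via B→S: +{a,b}
  S: {a,b,d}  A: {b,c,d}  B: {a,b,d}  C: {c,d}
pass 3: done
  S: {a,b,d}  A: {b,c,d}  B: {a,b,d}  C: {c,d}

FIRST(B) = ["a", "b", "d"]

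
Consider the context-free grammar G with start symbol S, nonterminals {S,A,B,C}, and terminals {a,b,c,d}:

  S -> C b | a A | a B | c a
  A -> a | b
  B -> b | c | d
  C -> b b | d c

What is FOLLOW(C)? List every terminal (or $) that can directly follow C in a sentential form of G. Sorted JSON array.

FIRST sets, iterate to fixpoint:
[1]
  A via A→a: +{a}
  A via A→b: +{b}
  B via B→b: +{b}
  B via B→c: +{c}
  B via B→d: +{d}
  C via C→b b: +{b}
  C via C→d c: +{d}
  S via S→C b: +{b,d}
  S via S→a A: +{a}
  S via S→c a: +{c}
  FIRST(S)={a,b,c,d}  FIRST(A)={a,b}  FIRST(B)={b,c,d}  FIRST(C)={b,d}
[2] (no change)
  FIRST(S)={a,b,c,d}  FIRST(A)={a,b}  FIRST(B)={b,c,d}  FIRST(C)={b,d}

FOLLOW sets:
initialize: $ ∈ FOLLOW(S)
round 1:
  S→C b: FOLLOW(C) ⊇ FIRST(b) = {b}; new: +{b}
  S→a A: FOLLOW(A) ⊇ FOLLOW(S) ⊇ {$}; new: +{$}
  S→a B: FOLLOW(B) ⊇ FOLLOW(S) ⊇ {$}; new: +{$}
  S: {$}  A: {$}  B: {$}  C: {b}
round 2: — fixpoint
  S: {$}  A: {$}  B: {$}  C: {b}

FOLLOW(C) = ["b"]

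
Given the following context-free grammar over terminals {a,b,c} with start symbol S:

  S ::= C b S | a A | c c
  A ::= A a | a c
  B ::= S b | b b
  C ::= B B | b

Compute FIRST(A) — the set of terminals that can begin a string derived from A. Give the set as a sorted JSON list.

Compute FIRST by fixpoint:
pass 1:
  A via A→a c: +{a}
  B via B→b b: +{b}
  C via C→B B: +{b}
  S via S→C b S: +{b}
  S via S→a A: +{a}
  S via S→c c: +{c}
  S: {a,b,c}  A: {a}  B: {b}  C: {b}
pass 2:
  B via B→S b: +{a,c}
  C via C→B B: +{a,c}
  S: {a,b,c}  A: {a}  B: {a,b,c}  C: {a,b,c}
pass 3: — fixpoint
  S: {a,b,c}  A: {a}  B: {a,b,c}  C: {a,b,c}

FIRST(A) = ["a"]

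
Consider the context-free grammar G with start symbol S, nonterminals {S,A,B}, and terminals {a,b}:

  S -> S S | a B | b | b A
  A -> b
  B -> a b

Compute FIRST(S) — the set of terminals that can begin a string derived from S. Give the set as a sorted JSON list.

FIRST sets, iterate to fixpoint:
pass 1:
  A via A→b: +{b}
  B via B→a b: +{a}
  S via S→a B: +{a}
  S via S→b: +{b}
  FIRST[S]={a,b}  FIRST[A]={b}  FIRST[B]={a}
pass 2: (stable)
  FIRST[S]={a,b}  FIRST[A]={b}  FIRST[B]={a}

FIRST(S) = ["a", "b"]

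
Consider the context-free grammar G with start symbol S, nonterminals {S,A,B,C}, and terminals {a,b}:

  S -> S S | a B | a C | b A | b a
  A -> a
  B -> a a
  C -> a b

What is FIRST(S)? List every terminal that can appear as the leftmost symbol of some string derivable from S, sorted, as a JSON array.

FIRST iteration:
round 1:
  A via A→a: +{a}
  B via B→a a: +{a}
  C via C→a b: +{a}
  S via S→a B: +{a}
  S via S→b A: +{b}
  FIRST[S]={a,b}  FIRST[A]={a}  FIRST[B]={a}  FIRST[C]={a}
round 2: — fixpoint
  FIRST[S]={a,b}  FIRST[A]={a}  FIRST[B]={a}  FIRST[C]={a}

FIRST(S) = ["a", "b"]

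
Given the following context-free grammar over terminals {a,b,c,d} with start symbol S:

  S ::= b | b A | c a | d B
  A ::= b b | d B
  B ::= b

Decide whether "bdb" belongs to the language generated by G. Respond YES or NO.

Convert to CNF:
  S -> T0 A | T1 B | T2 T3 | b
  A -> T0 T0 | T1 B
  B -> b
  T0 -> b
  T1 -> d
  T2 -> c
  T3 -> a

CYK table (by increasing span):
  [0..0]={B,S,T0}  "b"  orig:{B,S}
  [1..1]={T1}  "d"  orig:{}
  [2..2]={B,S,T0}  "b"  orig:{B,S}
  [0..1]=∅  "bd"
  [1..2]={A,S}  "db"
  [0..2]={S}  "bdb"

S ∈ T[0,2] ⇒ YES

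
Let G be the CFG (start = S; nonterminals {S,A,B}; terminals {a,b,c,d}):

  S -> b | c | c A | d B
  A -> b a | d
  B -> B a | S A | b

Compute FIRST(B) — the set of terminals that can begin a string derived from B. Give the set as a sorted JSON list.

FIRST iteration:
pass 1:
  A via A→b a: +{b}
  A via A→d: +{d}
  B via B→b: +{b}
  S via S→b: +{b}
  S via S→c: +{c}
  S via S→d B: +{d}
  FIRST(S)={b,c,d}  FIRST(A)={b,d}  FIRST(B)={b}
pass 2:
  B via B→S A: +{c,d}
  FIRST(S)={b,c,d}  FIRST(A)={b,d}  FIRST(B)={b,c,d}
pass 3: — fixpoint
  FIRST(S)={b,c,d}  FIRST(A)={b,d}  FIRST(B)={b,c,d}

FIRST(B) = ["b", "c", "d"]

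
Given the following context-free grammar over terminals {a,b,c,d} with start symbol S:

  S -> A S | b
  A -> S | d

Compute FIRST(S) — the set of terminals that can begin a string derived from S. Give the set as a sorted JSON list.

Compute FIRST by fixpoint:
[1]
  A via A→d: +{d}
  S via S→A S: +{d}
  S via S→b: +{b}
  FIRST(S)={b,d}  FIRST(A)={d}
[2]
  A via A→S: +{b}
  FIRST(S)={b,d}  FIRST(A)={b,d}
[3] (no change)
  FIRST(S)={b,d}  FIRST(A)={b,d}

FIRST(S) = ["b", "d"]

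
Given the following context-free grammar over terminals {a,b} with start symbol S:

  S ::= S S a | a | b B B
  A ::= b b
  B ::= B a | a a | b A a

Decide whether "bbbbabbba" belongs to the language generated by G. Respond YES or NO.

Convert to CNF:
  S -> S X3 | T0 X4 | a
  A -> T0 T0
  B -> B T1 | T0 X2 | T1 T1
  T0 -> b
  T1 -> a
  X2 -> A T1
  X3 -> S T1
  X4 -> B B

CYK table (by increasing span):
  [0..0]={T0}  "b"  orig:{}
  [1..1]={T0}  "b"  orig:{}
  [2..2]={T0}  "b"  orig:{}
  [3..3]={T0}  "b"  orig:{}
  [4..4]={S,T1}  "a"  orig:{S}
  [5..5]={T0}  "b"  orig:{}
  [6..6]={T0}  "b"  orig:{}
  [7..7]={T0}  "b"  orig:{}
  [8..8]={S,T1}  "a"  orig:{S}
  [0..1]={A}  "bb"
  [1..2]={A}  "bb"
  [2..3]={A}  "bb"
  [3..4]=∅  "ba"
  [4..5]=∅  "ab"
  [5..6]={A}  "bb"
  [6..7]={A}  "bb"
  [7..8]=∅  "ba"
  [0..2]=∅  "bbb"
  [1..3]=∅  "bbb"
  [2..4]={X2}  "bba"  orig:{}
  [3..5]=∅  "bab"
  [4..6]=∅  "abb"
  [5..7]=∅  "bbb"
  [6..8]={X2}  "bba"  orig:{}
  [0..3]=∅  "bbbb"
  [1..4]={B}  "bbba"
  [2..5]=∅  "bbab"
  [3..6]=∅  "babb"
  [4..7]=∅  "abbb"
  [5..8]={B}  "bbba"
  [0..4]=∅  "bbbba"
  [1..5]=∅  "bbbab"
  [2..6]=∅  "bbabb"
  [3..7]=∅  "babbb"
  [4..8]=∅  "abbba"
  [0..5]=∅  "bbbbab"
  [1..6]=∅  "bbbabb"
  [2..7]=∅  "bbabbb"
  [3..8]=∅  "babbba"
  [0..6]=∅  "bbbbabb"
  [1..7]=∅  "bbbabbb"
  [2..8]=∅  "bbabbba"
  [0..7]=∅  "bbbbabbb"
  [1..8]={X4}  "bbbabbba"  orig:{}
  [0..8]={S}  "bbbbabbba"

S ∈ T[0,8] ⇒ YES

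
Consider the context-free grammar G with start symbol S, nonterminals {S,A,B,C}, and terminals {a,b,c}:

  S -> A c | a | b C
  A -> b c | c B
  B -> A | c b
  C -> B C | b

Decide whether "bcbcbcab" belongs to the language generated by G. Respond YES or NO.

CNF form of G:
  S -> A T1 | T0 C | a
  A -> T0 T1 | T1 B
  B -> T0 T1 | T1 B | T1 T0
  C -> B C | b
  T0 -> b
  T1 -> c

CYK fill:
  cell(0,0) b: {C,T0}  orig:{C}
  cell(1,1) c: {T1}  orig:{}
  cell(2,2) b: {C,T0}  orig:{C}
  cell(3,3) c: {T1}  orig:{}
  cell(4,4) b: {C,T0}  orig:{C}
  cell(5,5) c: {T1}  orig:{}
  cell(6,6) a: {S}
  cell(7,7) b: {C,T0}  orig:{C}
  cell(0,1) bc: {A,B}
  cell(1,2) cb: {B}
  cell(2,3) bc: {A,B}
  cell(3,4) cb: {B}
  cell(4,5) bc: {A,B}
  cell(5,6) ca: ∅
  cell(6,7) ab: ∅
  cell(0,2) bcb: {C}
  cell(1,3) cbc: {A,B}
  cell(2,4) bcb: {C}
  cell(3,5) cbc: {A,B}
  cell(4,6) bca: ∅
  cell(5,7) cab: ∅
  cell(0,3) bcbc: ∅
  cell(1,4) cbcb: {C}
  cell(2,5) bcbc: ∅
  cell(3,6) cbca: ∅
  cell(4,7) bcab: ∅
  cell(0,4) bcbcb: {C,S}
  cell(1,5) cbcbc: ∅
  cell(2,6) bcbca: ∅
  cell(3,7) cbcab: ∅
  cell(0,5) bcbcbc: ∅
  cell(1,6) cbcbca: ∅
  cell(2,7) bcbcab: ∅
  cell(0,6) bcbcbca: ∅
  cell(1,7) cbcbcab: ∅
  cell(0,7) bcbcbcab: ∅

S ∉ T[0,7] ⇒ NO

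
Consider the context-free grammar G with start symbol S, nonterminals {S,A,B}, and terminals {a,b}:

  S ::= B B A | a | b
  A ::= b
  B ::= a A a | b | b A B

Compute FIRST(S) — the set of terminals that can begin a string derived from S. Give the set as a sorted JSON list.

FIRST iteration:
round 1:
  A via A→b: +{b}
  B via B→a A a: +{a}
  B via B→b: +{b}
  S via S→B B A: +{a,b}
  S: {a,b}  A: {b}  B: {a,b}
round 2: (stable)
  S: {a,b}  A: {b}  B: {a,b}

FIRST(S) = ["a", "b"]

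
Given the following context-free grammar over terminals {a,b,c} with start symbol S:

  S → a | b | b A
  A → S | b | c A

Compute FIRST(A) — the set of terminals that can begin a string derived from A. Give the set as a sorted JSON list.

Compute FIRST by fixpoint:
iter 1:
  A via A→b: +{b}
  A via A→c A: +{c}
  S via S→a: +{a}
  S via S→b: +{b}
  S: {a,b}  A: {b,c}
iter 2:
  A via A→S: +{a}
  S: {a,b}  A: {a,b,c}
iter 3: — fixpoint
  S: {a,b}  A: {a,b,c}

FIRST(A) = ["a", "b", "c"]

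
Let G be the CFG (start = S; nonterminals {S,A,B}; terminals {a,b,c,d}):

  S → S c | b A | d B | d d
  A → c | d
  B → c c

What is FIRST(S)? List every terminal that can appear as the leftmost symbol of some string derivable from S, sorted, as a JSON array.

Compute FIRST by fixpoint:
round 1:
  A via A→c: +{c}
  A via A→d: +{d}
  B via B→c c: +{c}
  S via S→b A: +{b}
  S via S→d B: +{d}
  FIRST(S)={b,d}  FIRST(A)={c,d}  FIRST(B)={c}
round 2: done
  FIRST(S)={b,d}  FIRST(A)={c,d}  FIRST(B)={c}

FIRST(S) = ["b", "d"]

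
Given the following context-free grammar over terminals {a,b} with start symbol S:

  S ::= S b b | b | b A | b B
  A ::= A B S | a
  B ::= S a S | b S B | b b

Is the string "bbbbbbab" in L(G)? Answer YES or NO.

Convert to CNF:
  S -> S X5 | T1 A | T1 B | b
  A -> A X2 | a
  B -> S X3 | T1 T1 | T1 X4
  T0 -> a
  T1 -> b
  X2 -> B S
  X3 -> T0 S
  X4 -> S B
  X5 -> T1 T1

CYK table (by increasing span):
  T[0,0] 'b' = {S,T1}  orig:{S}
  T[1,1] 'b' = {S,T1}  orig:{S}
  T[2,2] 'b' = {S,T1}  orig:{S}
  T[3,3] 'b' = {S,T1}  orig:{S}
  T[4,4] 'b' = {S,T1}  orig:{S}
  T[5,5] 'b' = {S,T1}  orig:{S}
  T[6,6] 'a' = {A,T0}  orig:{A}
  T[7,7] 'b' = {S,T1}  orig:{S}
  T[0,1] 'bb' = {B,X5}  orig:{B}
  T[1,2] 'bb' = {B,X5}  orig:{B}
  T[2,3] 'bb' = {B,X5}  orig:{B}
  T[3,4] 'bb' = {B,X5}  orig:{B}
  T[4,5] 'bb' = {B,X5}  orig:{B}
  T[5,6] 'ba' = {S}
  T[6,7] 'ab' = {X3}  orig:{}
  T[0,2] 'bbb' = {S,X2,X4}  orig:{S}
  T[1,3] 'bbb' = {S,X2,X4}  orig:{S}
  T[2,4] 'bbb' = {S,X2,X4}  orig:{S}
  T[3,5] 'bbb' = {S,X2,X4}  orig:{S}
  T[4,6] 'bba' = ∅
  T[5,7] 'bab' = {B}
  T[0,3] 'bbbb' = {B}
  T[1,4] 'bbbb' = {B}
  T[2,5] 'bbbb' = {B}
  T[3,6] 'bbba' = {X2}  orig:{}
  T[4,7] 'bbab' = {S,X4}  orig:{S}
  T[0,4] 'bbbbb' = {S,X2,X4}  orig:{S}
  T[1,5] 'bbbbb' = {S,X2,X4}  orig:{S}
  T[2,6] 'bbbba' = ∅
  T[3,7] 'bbbab' = {B}
  T[0,5] 'bbbbbb' = {B}
  T[1,6] 'bbbbba' = {X2}  orig:{}
  T[2,7] 'bbbbab' = {S,X2,X4}  orig:{S}
  T[0,6] 'bbbbbba' = ∅
  T[1,7] 'bbbbbab' = {B}
  T[0,7] 'bbbbbbab' = {S,X2,X4}  orig:{S}

S ∈ T[0,7] ⇒ YES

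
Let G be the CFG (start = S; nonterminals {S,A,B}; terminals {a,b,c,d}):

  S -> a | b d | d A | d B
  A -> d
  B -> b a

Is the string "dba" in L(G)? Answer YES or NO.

Convert to CNF:
  S -> T0 T2 | T2 A | T2 B | a
  A -> d
  B -> T0 T1
  T0 -> b
  T1 -> a
  T2 -> d

Fill CYK table bottom-up:
  T[0,0] 'd' = {A,T2}  orig:{A}
  T[1,1] 'b' = {T0}  orig:{}
  T[2,2] 'a' = {S,T1}  orig:{S}
  T[0,1] 'db' = ∅
  T[1,2] 'ba' = {B}
  T[0,2] 'dba' = {S}

S ∈ T[0,2] ⇒ YES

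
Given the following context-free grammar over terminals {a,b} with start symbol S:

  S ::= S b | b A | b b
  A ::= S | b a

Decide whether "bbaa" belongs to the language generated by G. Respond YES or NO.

Convert to CNF:
  S -> S T0 | T0 A | T0 T0
  A -> S T0 | T0 A | T0 T0 | T0 T1
  T0 -> b
  T1 -> a

Fill CYK table bottom-up:
  T[0,0] 'b' = {T0}  orig:{}
  T[1,1] 'b' = {T0}  orig:{}
  T[2,2] 'a' = {T1}  orig:{}
  T[3,3] 'a' = {T1}  orig:{}
  T[0,1] 'bb' = {A,S}
  T[1,2] 'ba' = {A}
  T[2,3] 'aa' = ∅
  T[0,2] 'bba' = {A,S}
  T[1,3] 'baa' = ∅
  T[0,3] 'bbaa' = ∅

S ∉ T[0,3] ⇒ NO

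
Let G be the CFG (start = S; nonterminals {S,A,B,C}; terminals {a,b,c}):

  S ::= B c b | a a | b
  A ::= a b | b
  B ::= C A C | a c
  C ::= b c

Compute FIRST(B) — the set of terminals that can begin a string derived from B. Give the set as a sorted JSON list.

FIRST iteration:
iter 1:
  A via A→a b: +{a}
  A via A→b: +{b}
  B via B→a c: +{a}
  C via C→b c: +{b}
  S via S→B c b: +{a}
  S via S→b: +{b}
  S: {a,b}  A: {a,b}  B: {a}  C: {b}
iter 2:
  B via B→C A C: +{b}
  S: {a,b}  A: {a,b}  B: {a,b}  C: {b}
iter 3: (no change)
  S: {a,b}  A: {a,b}  B: {a,b}  C: {b}

FIRST(B) = ["a", "b"]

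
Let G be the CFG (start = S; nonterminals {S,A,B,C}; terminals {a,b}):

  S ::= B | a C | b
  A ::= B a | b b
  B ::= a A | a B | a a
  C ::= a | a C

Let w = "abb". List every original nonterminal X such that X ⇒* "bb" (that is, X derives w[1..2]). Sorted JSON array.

CNF form of G:
  S -> T0 A | T0 B | T0 C | T0 T0 | b
  A -> B T0 | T1 T1
  B -> T0 A | T0 B | T0 T0
  C -> T0 C | a
  T0 -> a
  T1 -> b

Fill CYK table bottom-up, restricted to cells inside w[1..2]:
  [1..1]={S,T1}  "b"  orig:{S}
  [2..2]={S,T1}  "b"  orig:{S}
  [1..2]={A}  "bb"

Original NTs in T[1,2] deriving "bb": ["A"]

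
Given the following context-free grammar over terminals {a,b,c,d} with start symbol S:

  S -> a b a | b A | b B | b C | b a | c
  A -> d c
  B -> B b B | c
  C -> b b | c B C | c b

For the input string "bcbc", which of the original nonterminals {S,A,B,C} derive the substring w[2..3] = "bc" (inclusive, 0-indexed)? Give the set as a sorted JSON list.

CNF form of G:
  S -> T2 A | T2 B | T2 C | T2 T3 | T3 X6 | c
  A -> T0 T1
  B -> B X4 | c
  C -> T1 T2 | T1 X5 | T2 T2
  T0 -> d
  T1 -> c
  T2 -> b
  T3 -> a
  X4 -> T2 B
  X5 -> B C
  X6 -> T2 T3

CYK table (by increasing span) — only the sub-triangle for w[2..3]:
  cell(2,2) b: {T2}  orig:{}
  cell(3,3) c: {B,S,T1}  orig:{B,S}
  cell(2,3) bc: {S,X4}  orig:{S}

Original NTs in T[2,3] deriving "bc": ["S"]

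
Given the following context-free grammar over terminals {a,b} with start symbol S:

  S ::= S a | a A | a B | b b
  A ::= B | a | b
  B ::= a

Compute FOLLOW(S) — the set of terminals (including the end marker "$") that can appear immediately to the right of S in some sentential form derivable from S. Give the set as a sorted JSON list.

FIRST iteration:
round 1:
  A via A→a: +{a}
  A via A→b: +{b}
  B via B→a: +{a}
  S via S→a A: +{a}
  S via S→b b: +{b}
  FIRST[S]={a,b}  FIRST[A]={a,b}  FIRST[B]={a}
round 2: done
  FIRST[S]={a,b}  FIRST[A]={a,b}  FIRST[B]={a}

FOLLOW sets:
seed FOLLOW(S) with $
[1]
  S→S a: FOLLOW(S) ⊇ FIRST(a) = {a}; new: +{a}
  S→a A: FOLLOW(A) ⊇ FOLLOW(S) ⊇ {$,a}; new: +{$,a}
  S→a B: FOLLOW(B) ⊇ FOLLOW(S) ⊇ {$,a}; new: +{$,a}
  S: {$,a}  A: {$,a}  B: {$,a}
[2] done
  S: {$,a}  A: {$,a}  B: {$,a}

FOLLOW(S) = ["$", "a"]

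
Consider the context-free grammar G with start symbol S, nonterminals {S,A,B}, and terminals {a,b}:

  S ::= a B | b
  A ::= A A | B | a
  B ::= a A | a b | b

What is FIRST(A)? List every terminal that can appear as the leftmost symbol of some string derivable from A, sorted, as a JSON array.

FIRST iteration:
[1]
  A via A→a: +{a}
  B via B→a A: +{a}
  B via B→b: +{b}
  S via S→a B: +{a}
  S via S→b: +{b}
  FIRST(S)={a,b}  FIRST(A)={a}  FIRST(B)={a,b}
[2]
  A via A→B: +{b}
  FIRST(S)={a,b}  FIRST(A)={a,b}  FIRST(B)={a,b}
[3] (no change)
  FIRST(S)={a,b}  FIRST(A)={a,b}  FIRST(B)={a,b}

FIRST(A) = ["a", "b"]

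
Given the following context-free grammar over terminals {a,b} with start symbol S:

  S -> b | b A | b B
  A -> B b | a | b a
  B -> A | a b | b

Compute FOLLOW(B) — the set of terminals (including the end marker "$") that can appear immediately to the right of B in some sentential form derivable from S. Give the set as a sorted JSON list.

FIRST iteration:
[1]
  A via A→a: +{a}
  A via A→b a: +{b}
  B via B→A: +{a,b}
  S via S→b: +{b}
  FIRST(S)={b}  FIRST(A)={a,b}  FIRST(B)={a,b}
[2] (no change)
  FIRST(S)={b}  FIRST(A)={a,b}  FIRST(B)={a,b}

Compute FOLLOW by fixpoint:
FOLLOW(S) := {$}
iter 1:
  A→B b: FOLLOW(B) ⊇ FIRST(b) = {b}; new: +{b}
  B→A: FOLLOW(A) ⊇ FOLLOW(B) ⊇ {b}; new: +{b}
  S→b A: FOLLOW(A) ⊇ FOLLOW(S) ⊇ {$}; new: +{$}
  S→b B: FOLLOW(B) ⊇ FOLLOW(S) ⊇ {$}; new: +{$}
  FOLLOW[S]={$}  FOLLOW[A]={$,b}  FOLLOW[B]={$,b}
iter 2: (stable)
  FOLLOW[S]={$}  FOLLOW[A]={$,b}  FOLLOW[B]={$,b}

FOLLOW(B) = ["$", "b"]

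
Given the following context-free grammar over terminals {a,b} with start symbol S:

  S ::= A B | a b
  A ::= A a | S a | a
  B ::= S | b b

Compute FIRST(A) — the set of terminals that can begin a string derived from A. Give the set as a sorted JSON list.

FIRST sets, iterate to fixpoint:
[1]
  A via A→a: +{a}
  B via B→b b: +{b}
  S via S→A B: +{a}
  FIRST(S)={a}  FIRST(A)={a}  FIRST(B)={b}
[2]
  B via B→S: +{a}
  FIRST(S)={a}  FIRST(A)={a}  FIRST(B)={a,b}
[3] (no change)
  FIRST(S)={a}  FIRST(A)={a}  FIRST(B)={a,b}

FIRST(A) = ["a"]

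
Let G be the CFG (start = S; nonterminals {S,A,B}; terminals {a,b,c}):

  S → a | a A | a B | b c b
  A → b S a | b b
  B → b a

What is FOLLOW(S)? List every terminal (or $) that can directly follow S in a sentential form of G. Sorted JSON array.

FIRST iteration:
iter 1:
  A via A→b S a: +{b}
  B via B→b a: +{b}
  S via S→a: +{a}
  S via S→b c b: +{b}
  S: {a,b}  A: {b}  B: {b}
iter 2: (no change)
  S: {a,b}  A: {b}  B: {b}

FOLLOW sets:
initialize: $ ∈ FOLLOW(S)
round 1:
  A→b S a: FOLLOW(S) ⊇ FIRST(a) = {a}; new: +{a}
  S→a A: FOLLOW(A) ⊇ FOLLOW(S) ⊇ {$,a}; new: +{$,a}
  S→a B: FOLLOW(B) ⊇ FOLLOW(S) ⊇ {$,a}; new: +{$,a}
  FOLLOW[S]={$,a}  FOLLOW[A]={$,a}  FOLLOW[B]={$,a}
round 2: (no change)
  FOLLOW[S]={$,a}  FOLLOW[A]={$,a}  FOLLOW[B]={$,a}

FOLLOW(S) = ["$", "a"]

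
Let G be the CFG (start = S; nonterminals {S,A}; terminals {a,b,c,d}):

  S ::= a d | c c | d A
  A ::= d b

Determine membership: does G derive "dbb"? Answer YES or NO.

CNF form of G:
  S -> T0 A | T2 T0 | T3 T3
  A -> T0 T1
  T0 -> d
  T1 -> b
  T2 -> a
  T3 -> c

Fill CYK table bottom-up:
  [0..0]={T0}  "d"  orig:{}
  [1..1]={T1}  "b"  orig:{}
  [2..2]={T1}  "b"  orig:{}
  [0..1]={A}  "db"
  [1..2]=∅  "bb"
  [0..2]=∅  "dbb"

S ∉ T[0,2] ⇒ NO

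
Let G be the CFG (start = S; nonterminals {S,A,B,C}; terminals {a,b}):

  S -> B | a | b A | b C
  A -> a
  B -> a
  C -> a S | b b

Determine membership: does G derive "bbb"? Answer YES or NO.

Convert to CNF:
  S -> T1 A | T1 C | a
  A -> a
  B -> a
  C -> T0 S | T1 T1
  T0 -> a
  T1 -> b

Fill CYK table bottom-up:
  cell(0,0) b: {T1}  orig:{}
  cell(1,1) b: {T1}  orig:{}
  cell(2,2) b: {T1}  orig:{}
  cell(0,1) bb: {C}
  cell(1,2) bb: {C}
  cell(0,2) bbb: {S}

S ∈ T[0,2] ⇒ YES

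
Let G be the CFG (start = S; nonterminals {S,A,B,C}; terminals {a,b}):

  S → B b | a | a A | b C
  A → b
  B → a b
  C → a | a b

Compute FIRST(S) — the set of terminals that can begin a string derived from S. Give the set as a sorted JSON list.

FIRST iteration:
pass 1:
  A via A→b: +{b}
  B via B→a b: +{a}
  C via C→a: +{a}
  S via S→B b: +{a}
  S via S→b C: +{b}
  FIRST[S]={a,b}  FIRST[A]={b}  FIRST[B]={a}  FIRST[C]={a}
pass 2: done
  FIRST[S]={a,b}  FIRST[A]={b}  FIRST[B]={a}  FIRST[C]={a}

FIRST(S) = ["a", "b"]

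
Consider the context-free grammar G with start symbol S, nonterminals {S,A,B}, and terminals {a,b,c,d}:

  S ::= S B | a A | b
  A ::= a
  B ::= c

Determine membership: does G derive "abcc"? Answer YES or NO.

CNF form of G:
  S -> S B | T0 A | b
  A -> a
  B -> c
  T0 -> a

Fill CYK table bottom-up:
  cell(0,0) a: {A,T0}  orig:{A}
  cell(1,1) b: {S}
  cell(2,2) c: {B}
  cell(3,3) c: {B}
  cell(0,1) ab: ∅
  cell(1,2) bc: {S}
  cell(2,3) cc: ∅
  cell(0,2) abc: ∅
  cell(1,3) bcc: {S}
  cell(0,3) abcc: ∅

S ∉ T[0,3] ⇒ NO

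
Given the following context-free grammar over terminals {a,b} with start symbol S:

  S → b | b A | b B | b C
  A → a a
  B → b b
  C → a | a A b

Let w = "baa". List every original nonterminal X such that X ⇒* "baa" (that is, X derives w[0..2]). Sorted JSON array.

CNF form of G:
  S -> T1 A | T1 B | T1 C | b
  A -> T0 T0
  B -> T1 T1
  C -> T0 X2 | a
  T0 -> a
  T1 -> b
  X2 -> A T1

Fill CYK table bottom-up — only the sub-triangle for w[0..2]:
  [0..0]={S,T1}  "b"  orig:{S}
  [1..1]={C,T0}  "a"  orig:{C}
  [2..2]={C,T0}  "a"  orig:{C}
  [0..1]={S}  "ba"
  [1..2]={A}  "aa"
  [0..2]={S}  "baa"

Original NTs in T[0,2] deriving "baa": ["S"]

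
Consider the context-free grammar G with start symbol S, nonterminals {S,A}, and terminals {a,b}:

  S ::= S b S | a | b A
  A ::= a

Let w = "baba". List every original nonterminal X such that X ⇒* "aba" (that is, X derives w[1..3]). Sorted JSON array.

CNF form of G:
  S -> S X1 | T0 A | a
  A -> a
  T0 -> b
  X1 -> T0 S

CYK fill, restricted to cells inside w[1..3]:
  cell(1,1) a: {A,S}
  cell(2,2) b: {T0}  orig:{}
  cell(3,3) a: {A,S}
  cell(1,2) ab: ∅
  cell(2,3) ba: {S,X1}  orig:{S}
  cell(1,3) aba: {S}

Original NTs in T[1,3] deriving "aba": ["S"]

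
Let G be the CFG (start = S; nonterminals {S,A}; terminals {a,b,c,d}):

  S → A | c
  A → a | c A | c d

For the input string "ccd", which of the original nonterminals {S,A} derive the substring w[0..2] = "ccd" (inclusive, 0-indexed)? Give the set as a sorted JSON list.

Convert to CNF:
  S -> T0 A | T0 T1 | a | c
  A -> T0 A | T0 T1 | a
  T0 -> c
  T1 -> d

Fill CYK table bottom-up (cells [i..j] with 0 ≤ i ≤ j ≤ 2 only):
  cell(0,0) c: {S,T0}  orig:{S}
  cell(1,1) c: {S,T0}  orig:{S}
  cell(2,2) d: {T1}  orig:{}
  cell(0,1) cc: ∅
  cell(1,2) cd: {A,S}
  cell(0,2) ccd: {A,S}

Original NTs in T[0,2] deriving "ccd": ["A", "S"]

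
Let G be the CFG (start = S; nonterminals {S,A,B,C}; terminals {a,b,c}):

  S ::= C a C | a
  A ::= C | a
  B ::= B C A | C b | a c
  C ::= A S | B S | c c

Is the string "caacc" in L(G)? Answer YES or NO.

Convert to CNF:
  S -> C X4 | a
  A -> A S | B S | T0 T0 | a
  B -> B X3 | C T1 | T2 T0
  C -> A S | B S | T0 T0
  T0 -> c
  T1 -> b
  T2 -> a
  X3 -> C A
  X4 -> T2 C

CYK fill:
  cell(0,0) c: {T0}  orig:{}
  cell(1,1) a: {A,S,T2}  orig:{A,S}
  cell(2,2) a: {A,S,T2}  orig:{A,S}
  cell(3,3) c: {T0}  orig:{}
  cell(4,4) c: {T0}  orig:{}
  cell(0,1) ca: ∅
  cell(1,2) aa: {A,C}
  cell(2,3) ac: {B}
  cell(3,4) cc: {A,C}
  cell(0,2) caa: ∅
  cell(1,3) aac: ∅
  cell(2,4) acc: {X4}  orig:{}
  cell(0,3) caac: ∅
  cell(1,4) aacc: {X3}  orig:{}
  cell(0,4) caacc: ∅

S ∉ T[0,4] ⇒ NO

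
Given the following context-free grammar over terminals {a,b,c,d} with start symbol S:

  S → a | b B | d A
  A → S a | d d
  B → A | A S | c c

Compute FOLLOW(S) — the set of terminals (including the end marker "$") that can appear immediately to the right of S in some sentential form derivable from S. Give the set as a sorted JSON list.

FIRST sets, iterate to fixpoint:
pass 1:
  A via A→d d: +{d}
  B via B→A: +{d}
  B via B→c c: +{c}
  S via S→a: +{a}
  S via S→b B: +{b}
  S via S→d A: +{d}
  FIRST[S]={a,b,d}  FIRST[A]={d}  FIRST[B]={c,d}
pass 2:
  A via A→S a: +{a,b}
  B via B→A: +{a,b}
  FIRST[S]={a,b,d}  FIRST[A]={a,b,d}  FIRST[B]={a,b,c,d}
pass 3: — fixpoint
  FIRST[S]={a,b,d}  FIRST[A]={a,b,d}  FIRST[B]={a,b,c,d}

FOLLOW iteration:
FOLLOW(S) := {$}
[1]
  A→S a: FOLLOW(S) ⊇ FIRST(a) = {a}; new: +{a}
  B→A S: FOLLOW(A) ⊇ FIRST(S) = {a,b,d}; new: +{a,b,d}
  S→b B: FOLLOW(B) ⊇ FOLLOW(S) ⊇ {$,a}; new: +{$,a}
  S→d A: FOLLOW(A) ⊇ FOLLOW(S) ⊇ {$,a}; new: +{$}
  FOLLOW(S)={$,a}  FOLLOW(A)={$,a,b,d}  FOLLOW(B)={$,a}
[2] done
  FOLLOW(S)={$,a}  FOLLOW(A)={$,a,b,d}  FOLLOW(B)={$,a}

FOLLOW(S) = ["$", "a"]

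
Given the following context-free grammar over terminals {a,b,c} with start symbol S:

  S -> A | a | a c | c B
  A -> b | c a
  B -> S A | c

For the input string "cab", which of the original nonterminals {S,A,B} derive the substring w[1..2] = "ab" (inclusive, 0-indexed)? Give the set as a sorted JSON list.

CNF form of G:
  S -> T0 B | T0 T1 | T1 T0 | a | b
  A -> T0 T1 | b
  B -> S A | c
  T0 -> c
  T1 -> a

Fill CYK table bottom-up (cells [i..j] with 1 ≤ i ≤ j ≤ 2 only):
  cell(1,1) a: {S,T1}  orig:{S}
  cell(2,2) b: {A,S}
  cell(1,2) ab: {B}

Original NTs in T[1,2] deriving "ab": ["B"]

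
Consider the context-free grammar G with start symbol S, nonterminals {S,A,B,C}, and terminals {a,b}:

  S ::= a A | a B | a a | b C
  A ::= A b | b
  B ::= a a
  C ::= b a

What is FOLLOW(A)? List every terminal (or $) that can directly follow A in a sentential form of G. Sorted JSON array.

FIRST sets, iterate to fixpoint:
iter 1:
  A via A→b: +{b}
  B via B→a a: +{a}
  C via C→b a: +{b}
  S via S→a A: +{a}
  S via S→b C: +{b}
  FIRST[S]={a,b}  FIRST[A]={b}  FIRST[B]={a}  FIRST[C]={b}
iter 2: (stable)
  FIRST[S]={a,b}  FIRST[A]={b}  FIRST[B]={a}  FIRST[C]={b}

FOLLOW iteration:
FOLLOW(S) := {$}
iter 1:
  A→A b: FOLLOW(A) ⊇ FIRST(b) = {b}; new: +{b}
  S→a A: FOLLOW(A) ⊇ FOLLOW(S) ⊇ {$}; new: +{$}
  S→a B: FOLLOW(B) ⊇ FOLLOW(S) ⊇ {$}; new: +{$}
  S→b C: FOLLOW(C) ⊇ FOLLOW(S) ⊇ {$}; new: +{$}
  FOLLOW[S]={$}  FOLLOW[A]={$,b}  FOLLOW[B]={$}  FOLLOW[C]={$}
iter 2: (stable)
  FOLLOW[S]={$}  FOLLOW[A]={$,b}  FOLLOW[B]={$}  FOLLOW[C]={$}

FOLLOW(A) = ["$", "b"]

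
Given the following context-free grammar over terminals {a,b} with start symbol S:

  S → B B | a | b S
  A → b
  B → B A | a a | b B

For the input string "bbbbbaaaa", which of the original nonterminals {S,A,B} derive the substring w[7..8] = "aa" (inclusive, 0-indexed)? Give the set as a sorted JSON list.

CNF form of G:
  S -> B B | T1 S | a
  A -> b
  B -> B A | T0 T0 | T1 B
  T0 -> a
  T1 -> b

Fill CYK table bottom-up — only the sub-triangle for w[7..8]:
  T[7,7] 'a' = {S,T0}  orig:{S}
  T[8,8] 'a' = {S,T0}  orig:{S}
  T[7,8] 'aa' = {B}

Original NTs in T[7,8] deriving "aa": ["B"]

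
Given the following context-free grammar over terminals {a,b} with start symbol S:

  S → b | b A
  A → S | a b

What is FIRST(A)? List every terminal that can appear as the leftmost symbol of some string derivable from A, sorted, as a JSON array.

FIRST sets, iterate to fixpoint:
iter 1:
  A via A→a b: +{a}
  S via S→b: +{b}
  FIRST[S]={b}  FIRST[A]={a}
iter 2:
  A via A→S: +{b}
  FIRST[S]={b}  FIRST[A]={a,b}
iter 3: (no change)
  FIRST[S]={b}  FIRST[A]={a,b}

FIRST(A) = ["a", "b"]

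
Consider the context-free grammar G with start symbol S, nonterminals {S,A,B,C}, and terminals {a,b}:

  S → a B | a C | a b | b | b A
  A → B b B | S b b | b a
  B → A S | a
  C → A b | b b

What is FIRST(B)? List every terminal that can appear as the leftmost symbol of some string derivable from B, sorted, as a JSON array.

FIRST sets, iterate to fixpoint:
pass 1:
  A via A→b a: +{b}
  B via B→A S: +{b}
  B via B→a: +{a}
  C via C→A b: +{b}
  S via S→a B: +{a}
  S via S→b: +{b}
  FIRST(S)={a,b}  FIRST(A)={b}  FIRST(B)={a,b}  FIRST(C)={b}
pass 2:
  A via A→B b B: +{a}
  C via C→A b: +{a}
  FIRST(S)={a,b}  FIRST(A)={a,b}  FIRST(B)={a,b}  FIRST(C)={a,b}
pass 3: (no change)
  FIRST(S)={a,b}  FIRST(A)={a,b}  FIRST(B)={a,b}  FIRST(C)={a,b}

FIRST(B) = ["a", "b"]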